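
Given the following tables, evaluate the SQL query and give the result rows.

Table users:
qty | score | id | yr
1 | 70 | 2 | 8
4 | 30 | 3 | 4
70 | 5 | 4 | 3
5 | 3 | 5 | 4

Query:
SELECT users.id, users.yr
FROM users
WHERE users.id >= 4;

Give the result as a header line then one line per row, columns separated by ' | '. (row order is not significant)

After WHERE (2 rows):
users.qty | users.score | users.id | users.yr
70 | 5 | 4 | 3
5 | 3 | 5 | 4
After SELECT (2 rows):
users.id | users.yr
4 | 3
5 | 4

== RESULT ==
users.id | users.yr
4 | 3
5 | 4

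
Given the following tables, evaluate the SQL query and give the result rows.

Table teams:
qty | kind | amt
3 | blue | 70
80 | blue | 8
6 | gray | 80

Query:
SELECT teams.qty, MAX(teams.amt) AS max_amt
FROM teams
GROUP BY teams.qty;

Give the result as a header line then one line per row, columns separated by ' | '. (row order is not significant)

== RESULT ==
teams.qty | max_amt
3 | 70
80 | 8
6 | 80

Derivation:
After GROUP BY (3 rows):
teams.qty | max_amt
3 | 70
80 | 8
6 | 80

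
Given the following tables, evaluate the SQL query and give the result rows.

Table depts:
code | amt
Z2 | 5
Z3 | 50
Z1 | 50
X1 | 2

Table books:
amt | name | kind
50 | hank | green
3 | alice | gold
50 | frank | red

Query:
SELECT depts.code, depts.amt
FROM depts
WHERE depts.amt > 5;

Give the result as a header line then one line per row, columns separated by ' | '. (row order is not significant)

== RESULT ==
depts.code | depts.amt
Z3 | 50
Z1 | 50

Derivation:
After WHERE (2 rows):
depts.code | depts.amt
Z3 | 50
Z1 | 50
After SELECT (2 rows):
depts.code | depts.amt
Z3 | 50
Z1 | 50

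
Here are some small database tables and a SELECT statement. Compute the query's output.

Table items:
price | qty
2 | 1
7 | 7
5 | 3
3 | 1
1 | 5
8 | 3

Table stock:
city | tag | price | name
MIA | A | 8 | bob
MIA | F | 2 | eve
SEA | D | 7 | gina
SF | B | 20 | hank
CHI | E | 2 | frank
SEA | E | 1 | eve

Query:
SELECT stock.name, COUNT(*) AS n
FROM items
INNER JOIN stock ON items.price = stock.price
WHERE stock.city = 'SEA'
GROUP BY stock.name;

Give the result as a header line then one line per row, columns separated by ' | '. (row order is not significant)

== RESULT ==
stock.name | n
gina | 1
eve | 1

Derivation:
After JOIN stock (5 rows):
items.price | items.qty | stock.city | stock.tag | stock.price | stock.name
2 | 1 | MIA | F | 2 | eve
2 | 1 | CHI | E | 2 | frank
7 | 7 | SEA | D | 7 | gina
1 | 5 | SEA | E | 1 | eve
8 | 3 | MIA | A | 8 | bob
After WHERE (2 rows):
items.price | items.qty | stock.city | stock.tag | stock.price | stock.name
7 | 7 | SEA | D | 7 | gina
1 | 5 | SEA | E | 1 | eve
After GROUP BY (2 rows):
stock.name | n
gina | 1
eve | 1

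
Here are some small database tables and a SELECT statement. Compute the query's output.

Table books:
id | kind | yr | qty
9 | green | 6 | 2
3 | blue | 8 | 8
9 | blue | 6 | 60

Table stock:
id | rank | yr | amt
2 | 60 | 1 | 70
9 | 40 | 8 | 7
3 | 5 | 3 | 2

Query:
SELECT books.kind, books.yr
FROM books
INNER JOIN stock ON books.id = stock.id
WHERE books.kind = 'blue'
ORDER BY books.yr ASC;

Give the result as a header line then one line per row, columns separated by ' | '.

== RESULT ==
books.kind | books.yr
blue | 6
blue | 8

Derivation:
After JOIN stock (3 rows):
books.id | books.kind | books.yr | books.qty | stock.id | stock.rank | stock.yr | stock.amt
9 | green | 6 | 2 | 9 | 40 | 8 | 7
3 | blue | 8 | 8 | 3 | 5 | 3 | 2
9 | blue | 6 | 60 | 9 | 40 | 8 | 7
After WHERE (2 rows):
books.id | books.kind | books.yr | books.qty | stock.id | stock.rank | stock.yr | stock.amt
3 | blue | 8 | 8 | 3 | 5 | 3 | 2
9 | blue | 6 | 60 | 9 | 40 | 8 | 7
After SELECT (2 rows):
books.kind | books.yr
blue | 8
blue | 6
After ORDER BY (2 rows):
books.kind | books.yr
blue | 6
blue | 8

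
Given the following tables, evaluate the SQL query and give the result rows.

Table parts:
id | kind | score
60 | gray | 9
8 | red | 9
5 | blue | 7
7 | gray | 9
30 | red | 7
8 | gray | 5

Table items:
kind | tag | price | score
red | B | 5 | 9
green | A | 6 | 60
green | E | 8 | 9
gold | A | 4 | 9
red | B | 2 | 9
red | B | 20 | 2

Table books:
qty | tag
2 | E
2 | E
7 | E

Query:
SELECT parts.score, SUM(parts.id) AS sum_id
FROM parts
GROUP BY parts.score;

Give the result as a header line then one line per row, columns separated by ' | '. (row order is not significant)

After GROUP BY (3 rows):
parts.score | sum_id
9 | 75
7 | 35
5 | 8

== RESULT ==
parts.score | sum_id
9 | 75
7 | 35
5 | 8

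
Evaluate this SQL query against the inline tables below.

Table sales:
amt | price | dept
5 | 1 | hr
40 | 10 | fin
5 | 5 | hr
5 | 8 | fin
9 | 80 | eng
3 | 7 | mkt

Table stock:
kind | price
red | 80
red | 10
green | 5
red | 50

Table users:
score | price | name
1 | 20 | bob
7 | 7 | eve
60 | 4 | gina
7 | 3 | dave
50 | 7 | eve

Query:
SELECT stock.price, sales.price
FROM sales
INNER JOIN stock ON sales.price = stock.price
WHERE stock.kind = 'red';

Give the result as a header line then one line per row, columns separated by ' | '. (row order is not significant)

After JOIN stock (3 rows):
sales.amt | sales.price | sales.dept | stock.kind | stock.price
40 | 10 | fin | red | 10
5 | 5 | hr | green | 5
9 | 80 | eng | red | 80
After WHERE (2 rows):
sales.amt | sales.price | sales.dept | stock.kind | stock.price
40 | 10 | fin | red | 10
9 | 80 | eng | red | 80
After SELECT (2 rows):
stock.price | sales.price
10 | 10
80 | 80

== RESULT ==
stock.price | sales.price
10 | 10
80 | 80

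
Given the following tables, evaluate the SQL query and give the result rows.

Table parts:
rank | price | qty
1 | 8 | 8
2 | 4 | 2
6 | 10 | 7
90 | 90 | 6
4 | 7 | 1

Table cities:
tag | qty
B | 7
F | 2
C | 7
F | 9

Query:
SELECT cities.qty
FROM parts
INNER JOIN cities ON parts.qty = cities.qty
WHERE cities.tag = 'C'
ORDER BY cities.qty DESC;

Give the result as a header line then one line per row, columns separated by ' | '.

== RESULT ==
cities.qty
7

Derivation:
After JOIN cities (3 rows):
parts.rank | parts.price | parts.qty | cities.tag | cities.qty
2 | 4 | 2 | F | 2
6 | 10 | 7 | B | 7
6 | 10 | 7 | C | 7
After WHERE (1 rows):
parts.rank | parts.price | parts.qty | cities.tag | cities.qty
6 | 10 | 7 | C | 7
After SELECT (1 rows):
cities.qty
7
After ORDER BY (1 rows):
cities.qty
7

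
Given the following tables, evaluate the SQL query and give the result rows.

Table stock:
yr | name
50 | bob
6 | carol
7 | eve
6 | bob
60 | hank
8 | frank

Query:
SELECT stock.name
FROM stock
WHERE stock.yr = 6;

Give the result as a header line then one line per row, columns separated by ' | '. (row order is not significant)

After WHERE (2 rows):
stock.yr | stock.name
6 | carol
6 | bob
After SELECT (2 rows):
stock.name
carol
bob

== RESULT ==
stock.name
carol
bob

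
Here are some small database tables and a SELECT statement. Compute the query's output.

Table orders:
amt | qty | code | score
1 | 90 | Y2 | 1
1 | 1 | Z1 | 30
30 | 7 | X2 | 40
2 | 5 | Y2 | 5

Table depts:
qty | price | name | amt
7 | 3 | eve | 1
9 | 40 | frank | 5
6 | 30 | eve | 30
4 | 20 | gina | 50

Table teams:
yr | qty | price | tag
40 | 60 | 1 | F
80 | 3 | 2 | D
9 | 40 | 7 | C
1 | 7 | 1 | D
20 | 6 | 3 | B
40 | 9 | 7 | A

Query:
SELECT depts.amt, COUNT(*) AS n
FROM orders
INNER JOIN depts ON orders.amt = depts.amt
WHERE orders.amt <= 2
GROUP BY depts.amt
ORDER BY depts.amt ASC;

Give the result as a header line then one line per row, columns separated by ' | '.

== RESULT ==
depts.amt | n
1 | 2

Derivation:
After JOIN depts (3 rows):
orders.amt | orders.qty | orders.code | orders.score | depts.qty | depts.price | depts.name | depts.amt
1 | 90 | Y2 | 1 | 7 | 3 | eve | 1
1 | 1 | Z1 | 30 | 7 | 3 | eve | 1
30 | 7 | X2 | 40 | 6 | 30 | eve | 30
After WHERE (2 rows):
orders.amt | orders.qty | orders.code | orders.score | depts.qty | depts.price | depts.name | depts.amt
1 | 90 | Y2 | 1 | 7 | 3 | eve | 1
1 | 1 | Z1 | 30 | 7 | 3 | eve | 1
After GROUP BY (1 rows):
depts.amt | n
1 | 2
After ORDER BY (1 rows):
depts.amt | n
1 | 2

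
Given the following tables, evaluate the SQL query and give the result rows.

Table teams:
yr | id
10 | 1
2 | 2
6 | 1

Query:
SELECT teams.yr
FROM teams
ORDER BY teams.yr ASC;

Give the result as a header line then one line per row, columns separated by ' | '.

After SELECT (3 rows):
teams.yr
10
2
6
After ORDER BY (3 rows):
teams.yr
2
6
10

== RESULT ==
teams.yr
2
6
10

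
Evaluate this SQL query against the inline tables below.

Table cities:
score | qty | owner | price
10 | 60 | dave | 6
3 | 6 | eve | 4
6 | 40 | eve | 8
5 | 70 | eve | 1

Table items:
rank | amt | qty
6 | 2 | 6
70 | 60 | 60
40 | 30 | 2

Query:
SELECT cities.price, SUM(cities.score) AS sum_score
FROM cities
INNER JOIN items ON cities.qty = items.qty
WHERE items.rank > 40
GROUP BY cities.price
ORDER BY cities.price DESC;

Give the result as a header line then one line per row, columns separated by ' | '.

== RESULT ==
cities.price | sum_score
6 | 10

Derivation:
After JOIN items (2 rows):
cities.score | cities.qty | cities.owner | cities.price | items.rank | items.amt | items.qty
10 | 60 | dave | 6 | 70 | 60 | 60
3 | 6 | eve | 4 | 6 | 2 | 6
After WHERE (1 rows):
cities.score | cities.qty | cities.owner | cities.price | items.rank | items.amt | items.qty
10 | 60 | dave | 6 | 70 | 60 | 60
After GROUP BY (1 rows):
cities.price | sum_score
6 | 10
After ORDER BY (1 rows):
cities.price | sum_score
6 | 10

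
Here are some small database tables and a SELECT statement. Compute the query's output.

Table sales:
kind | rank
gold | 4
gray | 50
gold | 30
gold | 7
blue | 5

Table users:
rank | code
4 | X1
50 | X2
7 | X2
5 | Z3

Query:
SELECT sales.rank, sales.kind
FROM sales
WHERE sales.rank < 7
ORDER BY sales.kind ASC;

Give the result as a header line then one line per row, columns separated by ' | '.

== RESULT ==
sales.rank | sales.kind
5 | blue
4 | gold

Derivation:
After WHERE (2 rows):
sales.kind | sales.rank
gold | 4
blue | 5
After SELECT (2 rows):
sales.rank | sales.kind
4 | gold
5 | blue
After ORDER BY (2 rows):
sales.rank | sales.kind
5 | blue
4 | gold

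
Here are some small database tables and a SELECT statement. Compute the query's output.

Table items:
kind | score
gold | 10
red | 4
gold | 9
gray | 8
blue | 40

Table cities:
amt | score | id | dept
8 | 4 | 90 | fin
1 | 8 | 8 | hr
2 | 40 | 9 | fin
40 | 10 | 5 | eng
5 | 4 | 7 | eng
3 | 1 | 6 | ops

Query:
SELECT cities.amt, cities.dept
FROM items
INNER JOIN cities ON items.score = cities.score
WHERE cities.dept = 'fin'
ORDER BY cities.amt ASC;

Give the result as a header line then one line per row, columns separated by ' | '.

After JOIN cities (5 rows):
items.kind | items.score | cities.amt | cities.score | cities.id | cities.dept
gold | 10 | 40 | 10 | 5 | eng
red | 4 | 8 | 4 | 90 | fin
red | 4 | 5 | 4 | 7 | eng
gray | 8 | 1 | 8 | 8 | hr
blue | 40 | 2 | 40 | 9 | fin
After WHERE (2 rows):
items.kind | items.score | cities.amt | cities.score | cities.id | cities.dept
red | 4 | 8 | 4 | 90 | fin
blue | 40 | 2 | 40 | 9 | fin
After SELECT (2 rows):
cities.amt | cities.dept
8 | fin
2 | fin
After ORDER BY (2 rows):
cities.amt | cities.dept
2 | fin
8 | fin

== RESULT ==
cities.amt | cities.dept
2 | fin
8 | fin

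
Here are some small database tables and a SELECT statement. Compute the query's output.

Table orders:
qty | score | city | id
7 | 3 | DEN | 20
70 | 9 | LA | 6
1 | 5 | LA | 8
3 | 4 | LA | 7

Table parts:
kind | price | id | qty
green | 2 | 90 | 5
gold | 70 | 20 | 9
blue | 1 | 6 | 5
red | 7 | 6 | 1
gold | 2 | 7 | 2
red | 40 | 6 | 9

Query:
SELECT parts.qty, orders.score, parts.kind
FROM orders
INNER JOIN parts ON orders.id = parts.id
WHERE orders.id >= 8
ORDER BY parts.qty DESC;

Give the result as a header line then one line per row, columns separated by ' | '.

After JOIN parts (5 rows):
orders.qty | orders.score | orders.city | orders.id | parts.kind | parts.price | parts.id | parts.qty
7 | 3 | DEN | 20 | gold | 70 | 20 | 9
70 | 9 | LA | 6 | blue | 1 | 6 | 5
70 | 9 | LA | 6 | red | 7 | 6 | 1
70 | 9 | LA | 6 | red | 40 | 6 | 9
3 | 4 | LA | 7 | gold | 2 | 7 | 2
After WHERE (1 rows):
orders.qty | orders.score | orders.city | orders.id | parts.kind | parts.price | parts.id | parts.qty
7 | 3 | DEN | 20 | gold | 70 | 20 | 9
After SELECT (1 rows):
parts.qty | orders.score | parts.kind
9 | 3 | gold
After ORDER BY (1 rows):
parts.qty | orders.score | parts.kind
9 | 3 | gold

== RESULT ==
parts.qty | orders.score | parts.kind
9 | 3 | gold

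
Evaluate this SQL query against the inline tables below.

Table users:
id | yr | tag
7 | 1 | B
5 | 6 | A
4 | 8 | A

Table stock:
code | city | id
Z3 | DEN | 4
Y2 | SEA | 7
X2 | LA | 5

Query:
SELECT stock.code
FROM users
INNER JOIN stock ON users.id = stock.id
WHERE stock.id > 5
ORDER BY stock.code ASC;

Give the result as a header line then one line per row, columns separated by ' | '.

== RESULT ==
stock.code
Y2

Derivation:
After JOIN stock (3 rows):
users.id | users.yr | users.tag | stock.code | stock.city | stock.id
7 | 1 | B | Y2 | SEA | 7
5 | 6 | A | X2 | LA | 5
4 | 8 | A | Z3 | DEN | 4
After WHERE (1 rows):
users.id | users.yr | users.tag | stock.code | stock.city | stock.id
7 | 1 | B | Y2 | SEA | 7
After SELECT (1 rows):
stock.code
Y2
After ORDER BY (1 rows):
stock.code
Y2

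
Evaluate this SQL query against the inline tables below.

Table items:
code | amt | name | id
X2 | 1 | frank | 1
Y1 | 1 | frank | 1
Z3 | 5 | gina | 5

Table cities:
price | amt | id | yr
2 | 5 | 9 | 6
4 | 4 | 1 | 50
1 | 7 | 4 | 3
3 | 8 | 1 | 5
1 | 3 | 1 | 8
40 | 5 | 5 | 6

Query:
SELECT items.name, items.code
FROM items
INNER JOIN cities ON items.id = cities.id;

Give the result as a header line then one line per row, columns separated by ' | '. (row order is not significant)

== RESULT ==
items.name | items.code
frank | X2
frank | X2
frank | X2
frank | Y1
frank | Y1
frank | Y1
gina | Z3

Derivation:
After JOIN cities (7 rows):
items.code | items.amt | items.name | items.id | cities.price | cities.amt | cities.id | cities.yr
X2 | 1 | frank | 1 | 4 | 4 | 1 | 50
X2 | 1 | frank | 1 | 3 | 8 | 1 | 5
X2 | 1 | frank | 1 | 1 | 3 | 1 | 8
Y1 | 1 | frank | 1 | 4 | 4 | 1 | 50
Y1 | 1 | frank | 1 | 3 | 8 | 1 | 5
Y1 | 1 | frank | 1 | 1 | 3 | 1 | 8
Z3 | 5 | gina | 5 | 40 | 5 | 5 | 6
After SELECT (7 rows):
items.name | items.code
frank | X2
frank | X2
frank | X2
frank | Y1
frank | Y1
frank | Y1
gina | Z3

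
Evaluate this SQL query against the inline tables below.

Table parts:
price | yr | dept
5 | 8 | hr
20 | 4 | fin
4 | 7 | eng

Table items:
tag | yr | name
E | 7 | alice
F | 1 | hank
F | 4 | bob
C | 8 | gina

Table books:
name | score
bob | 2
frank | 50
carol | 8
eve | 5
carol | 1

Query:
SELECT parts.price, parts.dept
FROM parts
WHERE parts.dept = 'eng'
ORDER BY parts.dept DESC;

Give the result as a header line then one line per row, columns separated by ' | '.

== RESULT ==
parts.price | parts.dept
4 | eng

Derivation:
After WHERE (1 rows):
parts.price | parts.yr | parts.dept
4 | 7 | eng
After SELECT (1 rows):
parts.price | parts.dept
4 | eng
After ORDER BY (1 rows):
parts.price | parts.dept
4 | eng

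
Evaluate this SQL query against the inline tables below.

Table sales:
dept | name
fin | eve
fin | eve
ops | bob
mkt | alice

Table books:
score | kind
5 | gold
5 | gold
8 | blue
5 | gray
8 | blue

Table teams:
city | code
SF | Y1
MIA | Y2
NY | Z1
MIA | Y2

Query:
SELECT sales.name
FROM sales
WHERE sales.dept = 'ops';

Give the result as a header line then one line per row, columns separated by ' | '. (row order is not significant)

After WHERE (1 rows):
sales.dept | sales.name
ops | bob
After SELECT (1 rows):
sales.name
bob

== RESULT ==
sales.name
bob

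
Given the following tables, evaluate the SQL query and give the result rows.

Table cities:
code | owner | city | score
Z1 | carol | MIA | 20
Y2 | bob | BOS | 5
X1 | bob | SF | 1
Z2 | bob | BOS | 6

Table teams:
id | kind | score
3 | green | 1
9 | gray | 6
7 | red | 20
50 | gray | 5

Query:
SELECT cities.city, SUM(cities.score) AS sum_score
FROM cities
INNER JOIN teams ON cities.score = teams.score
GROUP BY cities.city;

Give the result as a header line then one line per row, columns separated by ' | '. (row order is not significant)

After JOIN teams (4 rows):
cities.code | cities.owner | cities.city | cities.score | teams.id | teams.kind | teams.score
Z1 | carol | MIA | 20 | 7 | red | 20
Y2 | bob | BOS | 5 | 50 | gray | 5
X1 | bob | SF | 1 | 3 | green | 1
Z2 | bob | BOS | 6 | 9 | gray | 6
After GROUP BY (3 rows):
cities.city | sum_score
MIA | 20
BOS | 11
SF | 1

== RESULT ==
cities.city | sum_score
MIA | 20
BOS | 11
SF | 1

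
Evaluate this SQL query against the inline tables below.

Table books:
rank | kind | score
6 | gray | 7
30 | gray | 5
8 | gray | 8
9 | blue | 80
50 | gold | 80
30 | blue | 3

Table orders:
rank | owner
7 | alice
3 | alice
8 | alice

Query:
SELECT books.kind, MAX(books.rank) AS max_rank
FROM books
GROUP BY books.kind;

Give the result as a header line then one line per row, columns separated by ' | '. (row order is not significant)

After GROUP BY (3 rows):
books.kind | max_rank
gray | 30
blue | 30
gold | 50

== RESULT ==
books.kind | max_rank
gray | 30
blue | 30
gold | 50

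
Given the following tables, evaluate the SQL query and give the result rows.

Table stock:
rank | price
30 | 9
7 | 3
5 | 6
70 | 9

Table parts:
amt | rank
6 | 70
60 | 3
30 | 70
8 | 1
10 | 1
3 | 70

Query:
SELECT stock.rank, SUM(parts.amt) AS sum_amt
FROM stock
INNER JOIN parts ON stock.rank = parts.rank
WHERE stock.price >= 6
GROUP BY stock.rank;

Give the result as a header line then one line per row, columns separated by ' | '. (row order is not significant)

== RESULT ==
stock.rank | sum_amt
70 | 39

Derivation:
After JOIN parts (3 rows):
stock.rank | stock.price | parts.amt | parts.rank
70 | 9 | 6 | 70
70 | 9 | 30 | 70
70 | 9 | 3 | 70
After WHERE (3 rows):
stock.rank | stock.price | parts.amt | parts.rank
70 | 9 | 6 | 70
70 | 9 | 30 | 70
70 | 9 | 3 | 70
After GROUP BY (1 rows):
stock.rank | sum_amt
70 | 39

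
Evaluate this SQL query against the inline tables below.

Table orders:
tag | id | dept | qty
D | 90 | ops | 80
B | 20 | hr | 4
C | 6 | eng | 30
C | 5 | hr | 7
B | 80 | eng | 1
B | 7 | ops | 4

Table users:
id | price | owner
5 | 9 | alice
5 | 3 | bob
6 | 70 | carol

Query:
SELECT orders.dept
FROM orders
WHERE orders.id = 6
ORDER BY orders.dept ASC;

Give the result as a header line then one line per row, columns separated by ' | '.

== RESULT ==
orders.dept
eng

Derivation:
After WHERE (1 rows):
orders.tag | orders.id | orders.dept | orders.qty
C | 6 | eng | 30
After SELECT (1 rows):
orders.dept
eng
After ORDER BY (1 rows):
orders.dept
eng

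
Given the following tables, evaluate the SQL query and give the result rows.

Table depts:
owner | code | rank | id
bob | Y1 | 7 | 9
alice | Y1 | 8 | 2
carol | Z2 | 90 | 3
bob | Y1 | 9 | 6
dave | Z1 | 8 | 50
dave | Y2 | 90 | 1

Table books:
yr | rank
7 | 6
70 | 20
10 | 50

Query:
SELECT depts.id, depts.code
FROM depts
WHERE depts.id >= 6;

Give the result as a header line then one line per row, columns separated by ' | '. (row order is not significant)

== RESULT ==
depts.id | depts.code
9 | Y1
6 | Y1
50 | Z1

Derivation:
After WHERE (3 rows):
depts.owner | depts.code | depts.rank | depts.id
bob | Y1 | 7 | 9
bob | Y1 | 9 | 6
dave | Z1 | 8 | 50
After SELECT (3 rows):
depts.id | depts.code
9 | Y1
6 | Y1
50 | Z1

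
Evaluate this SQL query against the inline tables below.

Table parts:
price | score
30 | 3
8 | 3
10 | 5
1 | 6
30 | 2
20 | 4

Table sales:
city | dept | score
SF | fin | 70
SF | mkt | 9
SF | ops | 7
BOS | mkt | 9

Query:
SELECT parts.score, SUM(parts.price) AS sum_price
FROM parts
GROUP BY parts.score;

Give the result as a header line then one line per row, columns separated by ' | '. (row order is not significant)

== RESULT ==
parts.score | sum_price
3 | 38
5 | 10
6 | 1
2 | 30
4 | 20

Derivation:
After GROUP BY (5 rows):
parts.score | sum_price
3 | 38
5 | 10
6 | 1
2 | 30
4 | 20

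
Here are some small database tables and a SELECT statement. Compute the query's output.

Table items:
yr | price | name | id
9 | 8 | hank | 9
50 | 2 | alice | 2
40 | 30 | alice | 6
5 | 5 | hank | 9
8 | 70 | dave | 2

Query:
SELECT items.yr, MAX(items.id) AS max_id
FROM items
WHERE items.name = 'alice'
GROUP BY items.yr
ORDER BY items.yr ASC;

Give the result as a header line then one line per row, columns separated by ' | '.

After WHERE (2 rows):
items.yr | items.price | items.name | items.id
50 | 2 | alice | 2
40 | 30 | alice | 6
After GROUP BY (2 rows):
items.yr | max_id
50 | 2
40 | 6
After ORDER BY (2 rows):
items.yr | max_id
40 | 6
50 | 2

== RESULT ==
items.yr | max_id
40 | 6
50 | 2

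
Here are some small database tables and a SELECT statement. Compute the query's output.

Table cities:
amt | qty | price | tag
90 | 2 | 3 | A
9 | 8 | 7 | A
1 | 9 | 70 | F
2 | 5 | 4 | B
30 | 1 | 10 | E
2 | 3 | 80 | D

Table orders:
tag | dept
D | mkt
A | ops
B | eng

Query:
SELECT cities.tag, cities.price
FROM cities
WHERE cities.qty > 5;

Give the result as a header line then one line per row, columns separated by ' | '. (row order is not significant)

After WHERE (2 rows):
cities.amt | cities.qty | cities.price | cities.tag
9 | 8 | 7 | A
1 | 9 | 70 | F
After SELECT (2 rows):
cities.tag | cities.price
A | 7
F | 70

== RESULT ==
cities.tag | cities.price
A | 7
F | 70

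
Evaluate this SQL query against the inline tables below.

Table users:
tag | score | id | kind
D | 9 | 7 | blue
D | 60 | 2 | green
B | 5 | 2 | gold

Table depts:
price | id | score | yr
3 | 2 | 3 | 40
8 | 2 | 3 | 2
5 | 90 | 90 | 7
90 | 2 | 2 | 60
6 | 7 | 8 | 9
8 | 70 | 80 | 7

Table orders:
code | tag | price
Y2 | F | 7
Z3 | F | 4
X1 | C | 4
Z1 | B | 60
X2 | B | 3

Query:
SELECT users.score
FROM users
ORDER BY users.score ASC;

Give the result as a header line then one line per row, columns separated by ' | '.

After SELECT (3 rows):
users.score
9
60
5
After ORDER BY (3 rows):
users.score
5
9
60

== RESULT ==
users.score
5
9
60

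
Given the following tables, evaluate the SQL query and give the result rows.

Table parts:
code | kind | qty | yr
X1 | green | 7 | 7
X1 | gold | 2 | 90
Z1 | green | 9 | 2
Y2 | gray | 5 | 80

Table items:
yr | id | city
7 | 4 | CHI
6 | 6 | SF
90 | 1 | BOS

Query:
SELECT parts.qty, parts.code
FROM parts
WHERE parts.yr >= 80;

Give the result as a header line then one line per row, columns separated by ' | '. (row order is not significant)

After WHERE (2 rows):
parts.code | parts.kind | parts.qty | parts.yr
X1 | gold | 2 | 90
Y2 | gray | 5 | 80
After SELECT (2 rows):
parts.qty | parts.code
2 | X1
5 | Y2

== RESULT ==
parts.qty | parts.code
2 | X1
5 | Y2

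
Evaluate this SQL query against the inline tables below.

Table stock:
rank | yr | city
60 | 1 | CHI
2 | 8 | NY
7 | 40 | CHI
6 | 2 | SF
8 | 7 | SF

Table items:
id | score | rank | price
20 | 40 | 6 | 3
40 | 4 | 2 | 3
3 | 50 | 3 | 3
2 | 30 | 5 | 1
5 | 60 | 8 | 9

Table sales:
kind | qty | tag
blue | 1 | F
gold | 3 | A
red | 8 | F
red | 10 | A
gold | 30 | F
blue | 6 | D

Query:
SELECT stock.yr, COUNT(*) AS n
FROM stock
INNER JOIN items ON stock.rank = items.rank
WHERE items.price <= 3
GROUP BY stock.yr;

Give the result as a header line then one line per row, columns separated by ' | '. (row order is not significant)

After JOIN items (3 rows):
stock.rank | stock.yr | stock.city | items.id | items.score | items.rank | items.price
2 | 8 | NY | 40 | 4 | 2 | 3
6 | 2 | SF | 20 | 40 | 6 | 3
8 | 7 | SF | 5 | 60 | 8 | 9
After WHERE (2 rows):
stock.rank | stock.yr | stock.city | items.id | items.score | items.rank | items.price
2 | 8 | NY | 40 | 4 | 2 | 3
6 | 2 | SF | 20 | 40 | 6 | 3
After GROUP BY (2 rows):
stock.yr | n
8 | 1
2 | 1

== RESULT ==
stock.yr | n
8 | 1
2 | 1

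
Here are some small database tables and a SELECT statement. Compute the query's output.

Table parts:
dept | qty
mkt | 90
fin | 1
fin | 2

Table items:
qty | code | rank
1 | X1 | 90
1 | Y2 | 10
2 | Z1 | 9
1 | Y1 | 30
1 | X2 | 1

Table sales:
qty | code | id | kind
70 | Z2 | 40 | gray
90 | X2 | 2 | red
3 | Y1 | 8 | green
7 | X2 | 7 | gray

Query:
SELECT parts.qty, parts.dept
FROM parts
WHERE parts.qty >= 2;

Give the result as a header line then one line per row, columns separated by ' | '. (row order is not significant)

After WHERE (2 rows):
parts.dept | parts.qty
mkt | 90
fin | 2
After SELECT (2 rows):
parts.qty | parts.dept
90 | mkt
2 | fin

== RESULT ==
parts.qty | parts.dept
90 | mkt
2 | fin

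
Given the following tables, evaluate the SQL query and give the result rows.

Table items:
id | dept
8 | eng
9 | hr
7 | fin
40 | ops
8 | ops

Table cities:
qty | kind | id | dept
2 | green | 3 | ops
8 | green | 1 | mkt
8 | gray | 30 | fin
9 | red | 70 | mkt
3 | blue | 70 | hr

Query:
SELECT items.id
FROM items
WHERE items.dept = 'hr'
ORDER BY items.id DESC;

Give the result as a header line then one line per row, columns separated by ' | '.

== RESULT ==
items.id
9

Derivation:
After WHERE (1 rows):
items.id | items.dept
9 | hr
After SELECT (1 rows):
items.id
9
After ORDER BY (1 rows):
items.id
9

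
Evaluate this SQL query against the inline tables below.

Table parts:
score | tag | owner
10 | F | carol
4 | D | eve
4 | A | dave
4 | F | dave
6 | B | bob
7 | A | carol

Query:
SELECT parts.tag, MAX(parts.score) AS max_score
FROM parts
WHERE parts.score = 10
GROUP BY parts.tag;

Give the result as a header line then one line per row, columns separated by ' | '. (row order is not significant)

After WHERE (1 rows):
parts.score | parts.tag | parts.owner
10 | F | carol
After GROUP BY (1 rows):
parts.tag | max_score
F | 10

== RESULT ==
parts.tag | max_score
F | 10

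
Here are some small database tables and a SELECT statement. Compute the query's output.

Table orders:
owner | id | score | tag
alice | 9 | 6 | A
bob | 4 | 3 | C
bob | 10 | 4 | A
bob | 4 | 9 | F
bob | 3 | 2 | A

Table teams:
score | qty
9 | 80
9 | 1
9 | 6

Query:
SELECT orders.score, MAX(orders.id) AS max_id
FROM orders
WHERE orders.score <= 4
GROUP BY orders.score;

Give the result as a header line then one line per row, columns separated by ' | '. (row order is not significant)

== RESULT ==
orders.score | max_id
3 | 4
4 | 10
2 | 3

Derivation:
After WHERE (3 rows):
orders.owner | orders.id | orders.score | orders.tag
bob | 4 | 3 | C
bob | 10 | 4 | A
bob | 3 | 2 | A
After GROUP BY (3 rows):
orders.score | max_id
3 | 4
4 | 10
2 | 3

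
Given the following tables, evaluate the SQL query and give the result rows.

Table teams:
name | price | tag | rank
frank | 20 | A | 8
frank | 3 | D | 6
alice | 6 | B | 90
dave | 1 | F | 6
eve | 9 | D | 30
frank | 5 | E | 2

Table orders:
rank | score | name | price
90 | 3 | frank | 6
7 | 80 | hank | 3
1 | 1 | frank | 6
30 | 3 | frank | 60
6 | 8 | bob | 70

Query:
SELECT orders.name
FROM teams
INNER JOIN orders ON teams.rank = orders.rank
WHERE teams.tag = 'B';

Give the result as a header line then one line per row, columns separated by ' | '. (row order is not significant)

== RESULT ==
orders.name
frank

Derivation:
After JOIN orders (4 rows):
teams.name | teams.price | teams.tag | teams.rank | orders.rank | orders.score | orders.name | orders.price
frank | 3 | D | 6 | 6 | 8 | bob | 70
alice | 6 | B | 90 | 90 | 3 | frank | 6
dave | 1 | F | 6 | 6 | 8 | bob | 70
eve | 9 | D | 30 | 30 | 3 | frank | 60
After WHERE (1 rows):
teams.name | teams.price | teams.tag | teams.rank | orders.rank | orders.score | orders.name | orders.price
alice | 6 | B | 90 | 90 | 3 | frank | 6
After SELECT (1 rows):
orders.name
frank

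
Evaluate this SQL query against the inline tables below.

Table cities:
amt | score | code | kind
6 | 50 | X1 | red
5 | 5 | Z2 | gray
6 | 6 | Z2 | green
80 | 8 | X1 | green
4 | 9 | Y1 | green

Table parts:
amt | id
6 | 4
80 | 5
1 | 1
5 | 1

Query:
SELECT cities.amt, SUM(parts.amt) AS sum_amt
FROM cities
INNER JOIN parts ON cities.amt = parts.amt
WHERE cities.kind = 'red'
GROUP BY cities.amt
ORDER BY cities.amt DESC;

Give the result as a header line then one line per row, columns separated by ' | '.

After JOIN parts (4 rows):
cities.amt | cities.score | cities.code | cities.kind | parts.amt | parts.id
6 | 50 | X1 | red | 6 | 4
5 | 5 | Z2 | gray | 5 | 1
6 | 6 | Z2 | green | 6 | 4
80 | 8 | X1 | green | 80 | 5
After WHERE (1 rows):
cities.amt | cities.score | cities.code | cities.kind | parts.amt | parts.id
6 | 50 | X1 | red | 6 | 4
After GROUP BY (1 rows):
cities.amt | sum_amt
6 | 6
After ORDER BY (1 rows):
cities.amt | sum_amt
6 | 6

== RESULT ==
cities.amt | sum_amt
6 | 6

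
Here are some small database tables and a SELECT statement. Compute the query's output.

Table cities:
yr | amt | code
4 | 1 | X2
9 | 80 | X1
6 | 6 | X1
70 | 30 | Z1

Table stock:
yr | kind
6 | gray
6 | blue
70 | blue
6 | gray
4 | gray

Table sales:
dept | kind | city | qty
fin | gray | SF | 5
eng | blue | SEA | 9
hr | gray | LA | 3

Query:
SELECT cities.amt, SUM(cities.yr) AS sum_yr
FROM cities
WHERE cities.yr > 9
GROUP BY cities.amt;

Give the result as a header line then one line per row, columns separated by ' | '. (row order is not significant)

== RESULT ==
cities.amt | sum_yr
30 | 70

Derivation:
After WHERE (1 rows):
cities.yr | cities.amt | cities.code
70 | 30 | Z1
After GROUP BY (1 rows):
cities.amt | sum_yr
30 | 70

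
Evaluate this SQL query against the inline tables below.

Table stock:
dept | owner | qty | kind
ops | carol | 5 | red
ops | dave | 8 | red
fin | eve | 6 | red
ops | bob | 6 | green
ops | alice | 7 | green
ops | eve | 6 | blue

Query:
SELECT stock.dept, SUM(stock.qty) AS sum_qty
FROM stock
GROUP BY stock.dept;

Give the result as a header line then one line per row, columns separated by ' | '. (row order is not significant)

== RESULT ==
stock.dept | sum_qty
ops | 32
fin | 6

Derivation:
After GROUP BY (2 rows):
stock.dept | sum_qty
ops | 32
fin | 6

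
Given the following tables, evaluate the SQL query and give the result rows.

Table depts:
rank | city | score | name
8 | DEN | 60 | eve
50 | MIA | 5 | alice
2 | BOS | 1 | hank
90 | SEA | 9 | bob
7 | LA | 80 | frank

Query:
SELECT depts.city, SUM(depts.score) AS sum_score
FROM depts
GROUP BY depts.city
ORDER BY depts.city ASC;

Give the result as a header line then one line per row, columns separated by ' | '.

After GROUP BY (5 rows):
depts.city | sum_score
DEN | 60
MIA | 5
BOS | 1
SEA | 9
LA | 80
After ORDER BY (5 rows):
depts.city | sum_score
BOS | 1
DEN | 60
LA | 80
MIA | 5
SEA | 9

== RESULT ==
depts.city | sum_score
BOS | 1
DEN | 60
LA | 80
MIA | 5
SEA | 9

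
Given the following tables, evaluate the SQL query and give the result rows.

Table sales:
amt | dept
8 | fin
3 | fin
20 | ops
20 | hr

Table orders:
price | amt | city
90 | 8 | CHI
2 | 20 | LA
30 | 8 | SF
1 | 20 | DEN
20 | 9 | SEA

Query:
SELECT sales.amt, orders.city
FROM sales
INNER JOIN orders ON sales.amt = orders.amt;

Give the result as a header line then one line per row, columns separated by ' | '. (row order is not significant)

== RESULT ==
sales.amt | orders.city
8 | CHI
8 | SF
20 | LA
20 | DEN
20 | LA
20 | DEN

Derivation:
After JOIN orders (6 rows):
sales.amt | sales.dept | orders.price | orders.amt | orders.city
8 | fin | 90 | 8 | CHI
8 | fin | 30 | 8 | SF
20 | ops | 2 | 20 | LA
20 | ops | 1 | 20 | DEN
20 | hr | 2 | 20 | LA
20 | hr | 1 | 20 | DEN
After SELECT (6 rows):
sales.amt | orders.city
8 | CHI
8 | SF
20 | LA
20 | DEN
20 | LA
20 | DEN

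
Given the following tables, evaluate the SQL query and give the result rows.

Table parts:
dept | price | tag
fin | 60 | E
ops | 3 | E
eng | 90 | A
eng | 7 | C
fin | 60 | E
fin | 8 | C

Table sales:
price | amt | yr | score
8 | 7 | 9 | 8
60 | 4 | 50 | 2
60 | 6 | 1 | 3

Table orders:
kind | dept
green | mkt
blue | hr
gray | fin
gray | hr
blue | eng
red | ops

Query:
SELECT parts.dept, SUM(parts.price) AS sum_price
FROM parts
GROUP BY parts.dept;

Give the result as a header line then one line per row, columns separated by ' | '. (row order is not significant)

After GROUP BY (3 rows):
parts.dept | sum_price
fin | 128
ops | 3
eng | 97

== RESULT ==
parts.dept | sum_price
fin | 128
ops | 3
eng | 97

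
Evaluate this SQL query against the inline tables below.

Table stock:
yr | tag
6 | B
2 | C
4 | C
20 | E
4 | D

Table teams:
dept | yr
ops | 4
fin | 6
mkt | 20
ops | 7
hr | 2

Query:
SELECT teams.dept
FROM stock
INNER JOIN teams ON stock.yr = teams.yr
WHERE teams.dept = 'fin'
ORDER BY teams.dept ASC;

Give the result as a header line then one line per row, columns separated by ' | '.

== RESULT ==
teams.dept
fin

Derivation:
After JOIN teams (5 rows):
stock.yr | stock.tag | teams.dept | teams.yr
6 | B | fin | 6
2 | C | hr | 2
4 | C | ops | 4
20 | E | mkt | 20
4 | D | ops | 4
After WHERE (1 rows):
stock.yr | stock.tag | teams.dept | teams.yr
6 | B | fin | 6
After SELECT (1 rows):
teams.dept
fin
After ORDER BY (1 rows):
teams.dept
fin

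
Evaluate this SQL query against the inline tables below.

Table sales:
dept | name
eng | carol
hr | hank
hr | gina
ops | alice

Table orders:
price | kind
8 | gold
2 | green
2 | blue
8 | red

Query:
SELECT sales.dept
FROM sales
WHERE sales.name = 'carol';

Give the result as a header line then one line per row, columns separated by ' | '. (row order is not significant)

== RESULT ==
sales.dept
eng

Derivation:
After WHERE (1 rows):
sales.dept | sales.name
eng | carol
After SELECT (1 rows):
sales.dept
eng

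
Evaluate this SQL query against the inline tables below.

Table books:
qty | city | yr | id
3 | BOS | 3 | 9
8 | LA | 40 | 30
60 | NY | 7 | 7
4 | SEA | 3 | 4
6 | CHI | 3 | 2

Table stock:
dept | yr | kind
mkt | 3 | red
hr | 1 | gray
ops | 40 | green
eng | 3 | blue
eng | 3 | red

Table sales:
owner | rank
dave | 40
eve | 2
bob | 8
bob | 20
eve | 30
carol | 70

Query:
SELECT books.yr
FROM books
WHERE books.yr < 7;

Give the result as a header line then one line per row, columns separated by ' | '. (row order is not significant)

== RESULT ==
books.yr
3
3
3

Derivation:
After WHERE (3 rows):
books.qty | books.city | books.yr | books.id
3 | BOS | 3 | 9
4 | SEA | 3 | 4
6 | CHI | 3 | 2
After SELECT (3 rows):
books.yr
3
3
3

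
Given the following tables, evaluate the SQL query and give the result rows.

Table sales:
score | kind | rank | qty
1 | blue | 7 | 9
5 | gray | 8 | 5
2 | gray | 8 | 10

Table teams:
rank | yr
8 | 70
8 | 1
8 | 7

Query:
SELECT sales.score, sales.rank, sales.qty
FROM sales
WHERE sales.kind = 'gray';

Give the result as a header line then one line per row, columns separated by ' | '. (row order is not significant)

After WHERE (2 rows):
sales.score | sales.kind | sales.rank | sales.qty
5 | gray | 8 | 5
2 | gray | 8 | 10
After SELECT (2 rows):
sales.score | sales.rank | sales.qty
5 | 8 | 5
2 | 8 | 10

== RESULT ==
sales.score | sales.rank | sales.qty
5 | 8 | 5
2 | 8 | 10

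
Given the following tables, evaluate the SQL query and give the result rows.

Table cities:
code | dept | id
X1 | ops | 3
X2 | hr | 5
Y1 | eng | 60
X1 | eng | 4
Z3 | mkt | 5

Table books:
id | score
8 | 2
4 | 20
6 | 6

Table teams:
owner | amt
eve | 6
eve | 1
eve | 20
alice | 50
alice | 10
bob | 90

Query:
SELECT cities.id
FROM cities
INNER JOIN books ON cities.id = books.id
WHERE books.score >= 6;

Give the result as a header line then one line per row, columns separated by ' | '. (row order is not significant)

== RESULT ==
cities.id
4

Derivation:
After JOIN books (1 rows):
cities.code | cities.dept | cities.id | books.id | books.score
X1 | eng | 4 | 4 | 20
After WHERE (1 rows):
cities.code | cities.dept | cities.id | books.id | books.score
X1 | eng | 4 | 4 | 20
After SELECT (1 rows):
cities.id
4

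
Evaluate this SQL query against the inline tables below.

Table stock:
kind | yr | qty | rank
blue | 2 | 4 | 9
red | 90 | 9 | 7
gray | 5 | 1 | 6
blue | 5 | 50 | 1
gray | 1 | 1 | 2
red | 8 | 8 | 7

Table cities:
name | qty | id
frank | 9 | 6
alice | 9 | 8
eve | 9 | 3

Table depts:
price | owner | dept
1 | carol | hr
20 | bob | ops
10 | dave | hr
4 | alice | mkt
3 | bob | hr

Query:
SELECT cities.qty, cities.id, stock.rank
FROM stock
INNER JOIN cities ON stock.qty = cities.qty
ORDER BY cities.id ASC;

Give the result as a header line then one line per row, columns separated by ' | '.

== RESULT ==
cities.qty | cities.id | stock.rank
9 | 3 | 7
9 | 6 | 7
9 | 8 | 7

Derivation:
After JOIN cities (3 rows):
stock.kind | stock.yr | stock.qty | stock.rank | cities.name | cities.qty | cities.id
red | 90 | 9 | 7 | frank | 9 | 6
red | 90 | 9 | 7 | alice | 9 | 8
red | 90 | 9 | 7 | eve | 9 | 3
After SELECT (3 rows):
cities.qty | cities.id | stock.rank
9 | 6 | 7
9 | 8 | 7
9 | 3 | 7
After ORDER BY (3 rows):
cities.qty | cities.id | stock.rank
9 | 3 | 7
9 | 6 | 7
9 | 8 | 7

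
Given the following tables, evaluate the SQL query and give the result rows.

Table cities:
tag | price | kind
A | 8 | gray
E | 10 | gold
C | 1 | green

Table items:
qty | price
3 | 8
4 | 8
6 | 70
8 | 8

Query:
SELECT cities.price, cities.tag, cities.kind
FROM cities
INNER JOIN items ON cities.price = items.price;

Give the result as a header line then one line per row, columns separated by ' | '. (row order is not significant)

After JOIN items (3 rows):
cities.tag | cities.price | cities.kind | items.qty | items.price
A | 8 | gray | 3 | 8
A | 8 | gray | 4 | 8
A | 8 | gray | 8 | 8
After SELECT (3 rows):
cities.price | cities.tag | cities.kind
8 | A | gray
8 | A | gray
8 | A | gray

== RESULT ==
cities.price | cities.tag | cities.kind
8 | A | gray
8 | A | gray
8 | A | gray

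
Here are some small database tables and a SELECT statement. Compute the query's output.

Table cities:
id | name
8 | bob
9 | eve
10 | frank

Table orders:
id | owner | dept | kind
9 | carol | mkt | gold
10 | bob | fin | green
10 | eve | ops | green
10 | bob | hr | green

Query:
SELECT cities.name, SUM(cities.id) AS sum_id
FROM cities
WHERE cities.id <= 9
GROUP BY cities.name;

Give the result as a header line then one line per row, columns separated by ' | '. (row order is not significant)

After WHERE (2 rows):
cities.id | cities.name
8 | bob
9 | eve
After GROUP BY (2 rows):
cities.name | sum_id
bob | 8
eve | 9

== RESULT ==
cities.name | sum_id
bob | 8
eve | 9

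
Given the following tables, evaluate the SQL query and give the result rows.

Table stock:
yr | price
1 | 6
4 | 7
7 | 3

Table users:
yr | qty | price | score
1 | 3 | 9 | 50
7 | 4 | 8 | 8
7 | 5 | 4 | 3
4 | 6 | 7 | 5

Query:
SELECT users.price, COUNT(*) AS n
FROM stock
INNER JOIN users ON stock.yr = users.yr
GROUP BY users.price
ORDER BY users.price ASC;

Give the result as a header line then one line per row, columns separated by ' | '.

== RESULT ==
users.price | n
4 | 1
7 | 1
8 | 1
9 | 1

Derivation:
After JOIN users (4 rows):
stock.yr | stock.price | users.yr | users.qty | users.price | users.score
1 | 6 | 1 | 3 | 9 | 50
4 | 7 | 4 | 6 | 7 | 5
7 | 3 | 7 | 4 | 8 | 8
7 | 3 | 7 | 5 | 4 | 3
After GROUP BY (4 rows):
users.price | n
9 | 1
7 | 1
8 | 1
4 | 1
After ORDER BY (4 rows):
users.price | n
4 | 1
7 | 1
8 | 1
9 | 1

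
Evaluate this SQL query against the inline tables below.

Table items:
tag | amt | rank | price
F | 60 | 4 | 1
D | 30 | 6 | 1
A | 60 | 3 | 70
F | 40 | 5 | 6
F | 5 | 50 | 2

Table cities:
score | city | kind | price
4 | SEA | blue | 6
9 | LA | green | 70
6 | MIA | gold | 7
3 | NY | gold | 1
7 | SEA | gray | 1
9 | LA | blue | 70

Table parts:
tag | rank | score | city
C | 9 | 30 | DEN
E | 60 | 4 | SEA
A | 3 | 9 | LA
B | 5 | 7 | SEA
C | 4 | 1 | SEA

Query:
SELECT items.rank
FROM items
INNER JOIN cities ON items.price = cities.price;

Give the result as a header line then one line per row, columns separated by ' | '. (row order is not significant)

After JOIN cities (7 rows):
items.tag | items.amt | items.rank | items.price | cities.score | cities.city | cities.kind | cities.price
F | 60 | 4 | 1 | 3 | NY | gold | 1
F | 60 | 4 | 1 | 7 | SEA | gray | 1
D | 30 | 6 | 1 | 3 | NY | gold | 1
D | 30 | 6 | 1 | 7 | SEA | gray | 1
A | 60 | 3 | 70 | 9 | LA | green | 70
A | 60 | 3 | 70 | 9 | LA | blue | 70
F | 40 | 5 | 6 | 4 | SEA | blue | 6
After SELECT (7 rows):
items.rank
4
4
6
6
3
3
5

== RESULT ==
items.rank
4
4
6
6
3
3
5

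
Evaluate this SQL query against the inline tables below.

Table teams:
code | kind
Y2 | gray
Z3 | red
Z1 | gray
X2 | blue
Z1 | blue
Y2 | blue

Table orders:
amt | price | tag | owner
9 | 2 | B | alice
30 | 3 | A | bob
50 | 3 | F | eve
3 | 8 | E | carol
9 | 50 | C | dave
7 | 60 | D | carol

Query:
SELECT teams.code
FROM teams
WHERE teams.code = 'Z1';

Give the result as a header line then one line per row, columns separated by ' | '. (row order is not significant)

== RESULT ==
teams.code
Z1
Z1

Derivation:
After WHERE (2 rows):
teams.code | teams.kind
Z1 | gray
Z1 | blue
After SELECT (2 rows):
teams.code
Z1
Z1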